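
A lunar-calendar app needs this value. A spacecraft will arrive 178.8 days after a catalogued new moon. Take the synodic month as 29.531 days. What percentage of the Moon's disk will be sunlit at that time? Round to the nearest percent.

3%

178.8/29.531 = 6.055 lunations, so 6 complete cycles and 1.61 d into the next.
Elongation θ = 360° × 1.61/29.531 ≈ 19.7°.
cos 19.7° = 0.942, so f = (1 − 0.942)/2 = 0.029, so 3%.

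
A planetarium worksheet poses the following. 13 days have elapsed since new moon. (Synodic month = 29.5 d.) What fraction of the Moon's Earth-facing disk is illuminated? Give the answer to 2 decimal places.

0.97

Phase angle: θ = 360°·(13 d)/(29.5 d) = 158.6°.
cos 158.6° = (-0.931), so f = (1 − (-0.931))/2 = 0.966.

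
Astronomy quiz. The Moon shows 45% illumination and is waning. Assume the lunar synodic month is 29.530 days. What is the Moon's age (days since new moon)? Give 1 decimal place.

22.6 days

Invert f = (1 − cos θ)/2 to get cos θ = 1 − 2(0.45) = 0.100, hence θ₀ = arccos 0.100 = 84.3°.
Waning ⇒ past full, so θ = 360° − 84.3° = 275.7°.
Age = 29.530 × 275.7°/360° ≈ 22.62 days.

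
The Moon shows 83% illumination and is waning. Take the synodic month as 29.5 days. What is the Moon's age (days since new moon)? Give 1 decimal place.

cos θ = 1 − 2f = -0.660, giving a principal value of 131.3°.
A waning Moon lies in 180°–360°, so θ = 360° − 131.3° = 228.7°.
At 360°/29.5 d per day, 228.7° corresponds to 18.74 days.

18.7 days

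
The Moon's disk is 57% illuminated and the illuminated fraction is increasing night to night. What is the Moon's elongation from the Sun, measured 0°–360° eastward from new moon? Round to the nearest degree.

98°

Invert f = (1 − cos θ)/2 to get cos θ = 1 − 2(0.57) = -0.140, hence θ₀ = arccos -0.140 = 98.0°.
The Moon is waxing (0°–180°), so θ = 98.0° directly.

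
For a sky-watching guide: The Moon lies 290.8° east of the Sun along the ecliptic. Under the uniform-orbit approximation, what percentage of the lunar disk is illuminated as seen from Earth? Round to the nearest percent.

cos 290.8° = 0.355, so f = (1 − 0.355)/2 = 0.322, i.e. 32%.

32%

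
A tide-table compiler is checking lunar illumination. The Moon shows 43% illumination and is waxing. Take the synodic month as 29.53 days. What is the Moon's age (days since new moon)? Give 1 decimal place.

6.7 days

Invert f = (1 − cos θ)/2 to get cos θ = 1 − 2(0.43) = 0.140, hence θ₀ = arccos 0.140 = 82.0°.
The Moon is waxing (0°–180°), so θ = 82.0° directly.
Age = 29.53 × 82.0°/360° ≈ 6.72 days.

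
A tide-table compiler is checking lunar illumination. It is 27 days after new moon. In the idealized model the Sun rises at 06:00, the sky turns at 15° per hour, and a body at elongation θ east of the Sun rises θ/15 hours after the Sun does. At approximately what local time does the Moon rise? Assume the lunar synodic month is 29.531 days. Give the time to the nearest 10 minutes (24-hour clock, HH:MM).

04:00

The Moon has covered 27/29.531 of its cycle, so θ ≈ 360° × 27/29.531 = 329.1°.
The Moon trails the Sun by θ/15 = 329.1/15 ≈ 21.94 hours.
06:00 + 21.943 h ≈ 03:57 → 04:00 to the nearest ten minutes.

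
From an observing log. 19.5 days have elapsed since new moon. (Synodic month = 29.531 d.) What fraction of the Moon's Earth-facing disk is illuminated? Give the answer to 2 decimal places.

0.77

Elongation θ = 360° × 19.5/29.531 ≈ 237.7°.
Illuminated fraction = (1 − cos 237.7°)/2 = (1 − (-0.534))/2 ≈ 0.767.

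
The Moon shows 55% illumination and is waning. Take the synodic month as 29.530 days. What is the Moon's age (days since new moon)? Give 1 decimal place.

21.7 days

From f = (1 − cos θ)/2: cos θ = 1 − 2×0.55 = -0.100; arccos → 95.7°.
Since the Moon is past full (waning), take the reflex angle: θ = 360° − 95.7° = 264.3°.
Age = 29.530 × 264.3°/360° ≈ 21.68 days.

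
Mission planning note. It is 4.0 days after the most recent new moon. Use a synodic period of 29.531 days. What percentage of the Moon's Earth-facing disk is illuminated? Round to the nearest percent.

17%

Phase angle: θ = 360°·(4.0 d)/(29.531 d) = 48.8°.
Illuminated fraction = (1 − cos 48.8°)/2 = (1 − 0.659)/2 ≈ 0.170, so 17%.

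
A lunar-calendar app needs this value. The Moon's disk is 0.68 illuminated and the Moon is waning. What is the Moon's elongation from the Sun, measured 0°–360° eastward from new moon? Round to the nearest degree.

From f = (1 − cos θ)/2: cos θ = 1 − 2×0.68 = -0.360; arccos → 111.1°.
Since the Moon is past full (waning), take the reflex angle: θ = 360° − 111.1° = 248.9°.

249°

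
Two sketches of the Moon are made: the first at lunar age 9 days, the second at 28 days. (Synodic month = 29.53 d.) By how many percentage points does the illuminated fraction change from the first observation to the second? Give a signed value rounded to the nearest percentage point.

First observation: θ = 360°·9/29.53 = 109.7°, so f = 0.669.
Second observation: θ = 341.3°, f = 0.026.
Δf = 0.026 − 0.669 = -0.642, i.e. -64 pp.

-64 percentage points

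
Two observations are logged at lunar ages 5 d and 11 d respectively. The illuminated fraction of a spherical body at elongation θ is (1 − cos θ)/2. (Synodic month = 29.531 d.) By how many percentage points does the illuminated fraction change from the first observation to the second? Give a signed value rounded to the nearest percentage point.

+59 pp

θ₁ = 360° × 5/29.531 = 61.0°, f₁ = (1 − cos θ₁)/2 = 0.257.
θ₂ = 360° × 11/29.531 = 134.1°, f₂ = (1 − cos θ₂)/2 = 0.848.
Change = f₂ − f₁ = +0.591 → +59 percentage points.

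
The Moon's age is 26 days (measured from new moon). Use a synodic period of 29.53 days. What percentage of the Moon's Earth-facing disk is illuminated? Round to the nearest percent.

Phase angle: θ = 360°·(26 d)/(29.53 d) = 317.0°.
Illuminated fraction = (1 − cos 317.0°)/2 = (1 − 0.731)/2 ≈ 0.135, so 13%.

13%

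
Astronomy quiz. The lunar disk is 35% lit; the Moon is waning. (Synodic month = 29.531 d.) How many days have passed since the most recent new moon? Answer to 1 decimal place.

Invert f = (1 − cos θ)/2 to get cos θ = 1 − 2(0.35) = 0.300, hence θ₀ = arccos 0.300 = 72.5°.
Since the Moon is past full (waning), take the reflex angle: θ = 360° − 72.5° = 287.5°.
At 360°/29.531 d per day, 287.5° corresponds to 23.58 days.

23.6 days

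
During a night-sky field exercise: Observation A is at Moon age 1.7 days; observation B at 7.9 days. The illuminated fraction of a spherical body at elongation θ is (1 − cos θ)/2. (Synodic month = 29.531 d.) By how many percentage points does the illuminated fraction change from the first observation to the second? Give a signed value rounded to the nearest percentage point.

+52 percentage points

θ₁ = 360° × 1.7/29.531 = 20.7°, f₁ = (1 − cos θ₁)/2 = 0.032.
θ₂ = 360° × 7.9/29.531 = 96.3°, f₂ = (1 − cos θ₂)/2 = 0.555.
Change = f₂ − f₁ = +0.523 → +52 percentage points.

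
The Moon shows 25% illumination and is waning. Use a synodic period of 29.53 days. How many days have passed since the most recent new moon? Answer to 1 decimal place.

24.6 days

cos θ = 1 − 2f = 0.500, giving a principal value of 60.0°.
Waning ⇒ past full, so θ = 360° − 60.0° = 300.0°.
Age = 29.53 × 300.0°/360° ≈ 24.61 days.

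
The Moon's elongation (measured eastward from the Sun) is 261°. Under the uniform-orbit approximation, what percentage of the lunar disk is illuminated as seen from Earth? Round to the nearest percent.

58%

cos 261° = (-0.156), so f = (1 − (-0.156))/2 = 0.578, i.e. 58%.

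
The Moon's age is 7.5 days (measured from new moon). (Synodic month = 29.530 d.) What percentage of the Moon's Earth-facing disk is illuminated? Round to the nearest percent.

The Moon has covered 7.5/29.530 of its cycle, so θ ≈ 360° × 7.5/29.530 = 91.4°.
With cos θ = (-0.025), the lit fraction is (1 − (-0.025))/2 ≈ 0.512, so 51%.

51%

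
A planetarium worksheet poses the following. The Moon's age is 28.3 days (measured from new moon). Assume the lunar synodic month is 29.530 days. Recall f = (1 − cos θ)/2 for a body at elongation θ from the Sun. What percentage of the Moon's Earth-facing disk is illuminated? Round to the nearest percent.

Phase angle: θ = 360°·(28.3 d)/(29.530 d) = 345.0°.
With cos θ = 0.966, the lit fraction is (1 − 0.966)/2 ≈ 0.017, so 2%.

2%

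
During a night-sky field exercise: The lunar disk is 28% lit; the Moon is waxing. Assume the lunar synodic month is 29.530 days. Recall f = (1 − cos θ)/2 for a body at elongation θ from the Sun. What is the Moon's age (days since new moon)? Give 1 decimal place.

5.2 days

cos θ = 1 − 2f = 0.440, giving a principal value of 63.9°.
The Moon is waxing (0°–180°), so θ = 63.9° directly.
Age = 29.530 × 63.9°/360° ≈ 5.24 days.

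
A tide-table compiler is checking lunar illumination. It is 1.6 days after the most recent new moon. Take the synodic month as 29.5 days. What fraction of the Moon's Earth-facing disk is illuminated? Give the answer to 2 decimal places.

0.03

Elongation θ = 360° × 1.6/29.5 ≈ 19.5°.
cos 19.5° = 0.942, so f = (1 − 0.942)/2 = 0.029.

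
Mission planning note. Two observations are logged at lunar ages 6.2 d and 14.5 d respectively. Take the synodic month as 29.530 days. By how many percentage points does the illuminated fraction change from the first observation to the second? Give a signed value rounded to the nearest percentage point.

θ₁ = 360° × 6.2/29.530 = 75.6°, f₁ = (1 − cos θ₁)/2 = 0.376.
θ₂ = 360° × 14.5/29.530 = 176.8°, f₂ = (1 − cos θ₂)/2 = 0.999.
Change = f₂ − f₁ = +0.624 → +62 percentage points.

+62 pp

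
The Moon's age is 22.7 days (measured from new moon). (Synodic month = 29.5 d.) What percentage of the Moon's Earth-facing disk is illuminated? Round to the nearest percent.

44%

Elongation θ = 360° × 22.7/29.5 ≈ 277.0°.
cos 277.0° = 0.122, so f = (1 − 0.122)/2 = 0.439, so 44%.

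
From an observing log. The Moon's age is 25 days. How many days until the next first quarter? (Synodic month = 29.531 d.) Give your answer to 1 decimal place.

First quarter occurs at elongation 90°, i.e. at age 29.531 × 90/360 = 7.383 d.
This lunation's first quarter (7.383 d) has passed, so add one period: 36.914 − 25 = 11.914 days.

11.9 days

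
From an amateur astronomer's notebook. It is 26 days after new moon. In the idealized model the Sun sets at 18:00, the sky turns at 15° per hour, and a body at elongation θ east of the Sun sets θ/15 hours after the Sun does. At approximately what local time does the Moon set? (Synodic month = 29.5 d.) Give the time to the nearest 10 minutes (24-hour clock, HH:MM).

Phase angle: θ = 360°·(26 d)/(29.5 d) = 317.3°.
Delay after the Sun = 317.3° / (15°/h) ≈ 21.15 h.
18:00 + 21.153 h ≈ 15:09 → 15:10 to the nearest ten minutes.

15:10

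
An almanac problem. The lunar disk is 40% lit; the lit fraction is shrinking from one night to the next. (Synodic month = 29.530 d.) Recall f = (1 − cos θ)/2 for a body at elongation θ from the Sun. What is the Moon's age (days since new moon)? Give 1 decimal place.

Invert f = (1 − cos θ)/2 to get cos θ = 1 − 2(0.40) = 0.200, hence θ₀ = arccos 0.200 = 78.5°.
A waning Moon lies in 180°–360°, so θ = 360° − 78.5° = 281.5°.
Age = 29.530 × 281.5°/360° ≈ 23.09 days.

23.1 days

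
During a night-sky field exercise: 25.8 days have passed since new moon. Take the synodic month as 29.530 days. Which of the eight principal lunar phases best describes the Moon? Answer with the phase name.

waning crescent

θ ≈ 360° × 25.8/29.530 = 315°, which falls in the waning crescent sector.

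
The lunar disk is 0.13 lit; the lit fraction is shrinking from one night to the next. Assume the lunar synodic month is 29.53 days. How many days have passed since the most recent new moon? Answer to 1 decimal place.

cos θ = 1 − 2f = 0.740, giving a principal value of 42.3°.
Waning ⇒ past full, so θ = 360° − 42.3° = 317.7°.
That fraction of the synodic month is 317.7/360 × 29.53 d ≈ 26.06 d.

26.1 days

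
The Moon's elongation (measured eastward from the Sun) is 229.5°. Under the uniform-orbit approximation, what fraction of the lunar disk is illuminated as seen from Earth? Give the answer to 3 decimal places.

f = (1 − cos 229.5°)/2 = (1 − (-0.649))/2 ≈ 0.825.

0.825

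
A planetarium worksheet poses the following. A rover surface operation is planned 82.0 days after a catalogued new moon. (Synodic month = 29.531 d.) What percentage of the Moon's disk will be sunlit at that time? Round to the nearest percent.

82.0/29.531 = 2.777 lunations, so 2 complete cycles and 22.94 d into the next.
Phase angle: θ = 360°·(22.94 d)/(29.531 d) = 279.6°.
With cos θ = 0.167, the lit fraction is (1 − 0.167)/2 ≈ 0.416, so 42%.

42%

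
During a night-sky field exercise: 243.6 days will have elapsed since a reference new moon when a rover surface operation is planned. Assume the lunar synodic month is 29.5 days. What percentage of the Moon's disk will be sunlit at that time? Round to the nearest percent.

52%

Reduce mod P: 243.6 − 8×29.5 = 7.60 d into the current lunation.
Elongation θ = 360° × 7.60/29.5 ≈ 92.7°.
cos 92.7° = (-0.048), so f = (1 − (-0.048))/2 = 0.524, so 52%.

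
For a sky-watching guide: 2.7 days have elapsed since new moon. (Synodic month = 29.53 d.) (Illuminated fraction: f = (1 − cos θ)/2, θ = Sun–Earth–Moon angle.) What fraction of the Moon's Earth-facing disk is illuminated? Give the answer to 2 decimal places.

Phase angle: θ = 360°·(2.7 d)/(29.53 d) = 32.9°.
With cos θ = 0.839, the lit fraction is (1 − 0.839)/2 ≈ 0.080.

0.08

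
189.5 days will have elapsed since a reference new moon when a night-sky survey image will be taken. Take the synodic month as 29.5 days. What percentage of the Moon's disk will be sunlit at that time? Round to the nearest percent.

94%

Reduce mod P: 189.5 − 6×29.5 = 12.50 d into the current lunation.
Elongation θ = 360° × 12.50/29.5 ≈ 152.5°.
Illuminated fraction = (1 − cos 152.5°)/2 = (1 − (-0.887))/2 ≈ 0.944, so 94%.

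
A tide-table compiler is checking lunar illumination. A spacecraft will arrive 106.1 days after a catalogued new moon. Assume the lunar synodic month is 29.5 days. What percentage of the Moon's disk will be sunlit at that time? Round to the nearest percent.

91%

Reduce mod P: 106.1 − 3×29.5 = 17.60 d into the current lunation.
Elongation θ = 360° × 17.60/29.5 ≈ 214.8°.
Illuminated fraction = (1 − cos 214.8°)/2 = (1 − (-0.821))/2 ≈ 0.911, so 91%.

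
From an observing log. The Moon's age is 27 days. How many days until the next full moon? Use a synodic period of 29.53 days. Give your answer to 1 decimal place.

Full moon occurs at elongation 180°, i.e. at age 29.53 × 180/360 = 14.765 d.
Already past this cycle's full moon; the next is at 14.765 + 29.53 = 44.295 d, so 44.295 − 27 = 17.295 days.

17.3 days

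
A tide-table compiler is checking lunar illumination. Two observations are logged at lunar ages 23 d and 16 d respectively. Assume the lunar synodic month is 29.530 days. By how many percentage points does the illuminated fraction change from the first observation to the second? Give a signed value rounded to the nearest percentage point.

+57 percentage points

First observation: θ = 360°·23/29.530 = 280.4°, so f = 0.410.
Second observation: θ = 195.1°, f = 0.983.
Δf = 0.983 − 0.410 = +0.573, i.e. +57 pp.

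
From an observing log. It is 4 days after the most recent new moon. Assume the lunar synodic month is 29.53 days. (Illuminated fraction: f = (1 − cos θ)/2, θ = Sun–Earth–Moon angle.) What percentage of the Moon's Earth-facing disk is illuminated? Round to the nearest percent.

17%

Elongation θ = 360° × 4/29.53 ≈ 48.8°.
Illuminated fraction = (1 − cos 48.8°)/2 = (1 − 0.659)/2 ≈ 0.170, so 17%.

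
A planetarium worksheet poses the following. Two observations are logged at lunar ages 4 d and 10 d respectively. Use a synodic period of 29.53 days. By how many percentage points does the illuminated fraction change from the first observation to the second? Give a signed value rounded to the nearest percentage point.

θ₁ = 360° × 4/29.53 = 48.8°, f₁ = (1 − cos θ₁)/2 = 0.170.
θ₂ = 360° × 10/29.53 = 121.9°, f₂ = (1 − cos θ₂)/2 = 0.764.
Change = f₂ − f₁ = +0.594 → +59 percentage points.

+59 percentage points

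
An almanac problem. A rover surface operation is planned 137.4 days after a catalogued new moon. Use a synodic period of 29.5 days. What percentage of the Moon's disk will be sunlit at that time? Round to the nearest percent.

77%

Reduce mod P: 137.4 − 4×29.5 = 19.40 d into the current lunation.
Phase angle: θ = 360°·(19.40 d)/(29.5 d) = 236.7°.
cos 236.7° = (-0.548), so f = (1 − (-0.548))/2 = 0.774, so 77%.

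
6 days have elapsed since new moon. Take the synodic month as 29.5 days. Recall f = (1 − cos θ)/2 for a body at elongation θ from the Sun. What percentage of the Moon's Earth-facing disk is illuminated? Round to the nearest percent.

The Moon has covered 6/29.5 of its cycle, so θ ≈ 360° × 6/29.5 = 73.2°.
cos 73.2° = 0.289, so f = (1 − 0.289)/2 = 0.356, so 36%.

36%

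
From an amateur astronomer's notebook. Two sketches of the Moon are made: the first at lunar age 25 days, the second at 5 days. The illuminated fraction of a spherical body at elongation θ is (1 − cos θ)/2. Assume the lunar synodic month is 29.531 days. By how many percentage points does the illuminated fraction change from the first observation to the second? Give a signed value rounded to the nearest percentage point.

+4 pp

First observation: θ = 360°·25/29.531 = 304.8°, so f = 0.215.
Second observation: θ = 61.0°, f = 0.257.
Δf = 0.257 − 0.215 = +0.042, i.e. +4 pp.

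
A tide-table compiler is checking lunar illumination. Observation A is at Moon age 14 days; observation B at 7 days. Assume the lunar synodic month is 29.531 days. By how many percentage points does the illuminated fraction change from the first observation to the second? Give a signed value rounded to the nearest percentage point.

-53 percentage points

θ₁ = 360° × 14/29.531 = 170.7°, f₁ = (1 − cos θ₁)/2 = 0.993.
θ₂ = 360° × 7/29.531 = 85.3°, f₂ = (1 − cos θ₂)/2 = 0.459.
Change = f₂ − f₁ = -0.534 → -53 percentage points.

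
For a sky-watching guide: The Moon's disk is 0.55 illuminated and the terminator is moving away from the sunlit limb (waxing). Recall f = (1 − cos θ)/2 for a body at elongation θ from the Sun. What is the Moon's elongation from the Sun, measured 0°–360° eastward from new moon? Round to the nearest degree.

96°

Invert f = (1 − cos θ)/2 to get cos θ = 1 − 2(0.55) = -0.100, hence θ₀ = arccos -0.100 = 95.7°.
Waxing ⇒ before full, so θ = 95.7°.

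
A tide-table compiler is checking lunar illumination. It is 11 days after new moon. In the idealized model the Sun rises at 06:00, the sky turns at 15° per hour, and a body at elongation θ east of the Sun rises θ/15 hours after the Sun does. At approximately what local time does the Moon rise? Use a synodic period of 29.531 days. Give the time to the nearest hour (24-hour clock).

15:00

Elongation θ = 360° × 11/29.531 ≈ 134.1°.
The Moon trails the Sun by θ/15 = 134.1/15 ≈ 8.94 hours.
06:00 + 8.94 h ≈ 14:56 → 15:00 to the nearest hour.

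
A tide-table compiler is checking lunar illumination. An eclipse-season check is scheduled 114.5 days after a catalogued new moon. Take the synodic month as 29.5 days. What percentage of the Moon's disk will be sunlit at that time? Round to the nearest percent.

114.5/29.5 = 3.881 lunations, so 3 complete cycles and 26.00 d into the next.
Phase angle: θ = 360°·(26.00 d)/(29.5 d) = 317.3°.
With cos θ = 0.735, the lit fraction is (1 − 0.735)/2 ≈ 0.133, so 13%.

13%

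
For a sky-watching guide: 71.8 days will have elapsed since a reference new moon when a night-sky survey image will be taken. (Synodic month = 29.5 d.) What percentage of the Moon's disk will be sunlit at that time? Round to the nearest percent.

96%

71.8 d spans 2 complete synodic months (2 × 29.5 = 59.00 d) plus 12.80 d.
Phase angle: θ = 360°·(12.80 d)/(29.5 d) = 156.2°.
Illuminated fraction = (1 − cos 156.2°)/2 = (1 − (-0.915))/2 ≈ 0.957, so 96%.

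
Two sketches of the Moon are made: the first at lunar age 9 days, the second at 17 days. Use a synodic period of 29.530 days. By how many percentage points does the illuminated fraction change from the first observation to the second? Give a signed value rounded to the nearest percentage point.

First observation: θ = 360°·9/29.530 = 109.7°, so f = 0.669.
Second observation: θ = 207.2°, f = 0.945.
Δf = 0.945 − 0.669 = +0.276, i.e. +28 pp.

+28 pp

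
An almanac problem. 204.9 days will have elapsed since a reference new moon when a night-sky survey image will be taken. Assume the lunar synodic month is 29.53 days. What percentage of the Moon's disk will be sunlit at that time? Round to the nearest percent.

4%

204.9/29.53 = 6.939 lunations, so 6 complete cycles and 27.72 d into the next.
Phase angle: θ = 360°·(27.72 d)/(29.53 d) = 337.9°.
Illuminated fraction = (1 − cos 337.9°)/2 = (1 − 0.927)/2 ≈ 0.037, so 4%.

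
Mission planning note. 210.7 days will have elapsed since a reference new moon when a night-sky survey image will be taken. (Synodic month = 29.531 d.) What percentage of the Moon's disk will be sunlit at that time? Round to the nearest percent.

17%

210.7 d spans 7 complete synodic months (7 × 29.531 = 206.72 d) plus 3.98 d.
The Moon has covered 3.98/29.531 of its cycle, so θ ≈ 360° × 3.98/29.531 = 48.6°.
With cos θ = 0.662, the lit fraction is (1 − 0.662)/2 ≈ 0.169, so 17%.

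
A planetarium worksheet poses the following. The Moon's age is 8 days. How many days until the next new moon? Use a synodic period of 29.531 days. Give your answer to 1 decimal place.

21.5 days

The next new moon completes the synodic month: 29.531 − 8 = 21.531 days.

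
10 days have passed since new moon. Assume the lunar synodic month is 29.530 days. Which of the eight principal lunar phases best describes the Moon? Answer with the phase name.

θ ≈ 360° × 10/29.530 = 122°, which falls in the waxing gibbous sector.

waxing gibbous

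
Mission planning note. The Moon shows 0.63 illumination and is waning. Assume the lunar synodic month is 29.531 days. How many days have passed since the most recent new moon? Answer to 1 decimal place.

Invert f = (1 − cos θ)/2 to get cos θ = 1 − 2(0.63) = -0.260, hence θ₀ = arccos -0.260 = 105.1°.
Since the Moon is past full (waning), take the reflex angle: θ = 360° − 105.1° = 254.9°.
At 360°/29.531 d per day, 254.9° corresponds to 20.91 days.

20.9 days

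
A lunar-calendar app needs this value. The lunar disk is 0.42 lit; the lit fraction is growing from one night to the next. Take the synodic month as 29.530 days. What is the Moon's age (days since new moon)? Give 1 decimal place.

From f = (1 − cos θ)/2: cos θ = 1 − 2×0.42 = 0.160; arccos → 80.8°.
Before full moon the principal value applies: θ = 80.8°.
That fraction of the synodic month is 80.8/360 × 29.530 d ≈ 6.63 d.

6.6 days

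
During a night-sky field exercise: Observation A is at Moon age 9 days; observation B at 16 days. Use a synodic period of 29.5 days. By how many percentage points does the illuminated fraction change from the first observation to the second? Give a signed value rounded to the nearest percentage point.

First observation: θ = 360°·9/29.5 = 109.8°, so f = 0.670.
Second observation: θ = 195.3°, f = 0.982.
Δf = 0.982 − 0.670 = +0.313, i.e. +31 pp.

+31 pp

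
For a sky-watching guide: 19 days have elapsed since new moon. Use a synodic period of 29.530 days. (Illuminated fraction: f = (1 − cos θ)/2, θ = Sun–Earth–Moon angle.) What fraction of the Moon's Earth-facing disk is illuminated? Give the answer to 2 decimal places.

0.81

The Moon has covered 19/29.530 of its cycle, so θ ≈ 360° × 19/29.530 = 231.6°.
cos 231.6° = (-0.621), so f = (1 − (-0.621))/2 = 0.810.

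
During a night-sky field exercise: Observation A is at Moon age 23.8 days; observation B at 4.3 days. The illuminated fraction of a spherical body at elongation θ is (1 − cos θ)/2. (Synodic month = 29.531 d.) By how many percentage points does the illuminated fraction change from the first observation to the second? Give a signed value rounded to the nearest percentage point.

-13 percentage points

First observation: θ = 360°·23.8/29.531 = 290.1°, so f = 0.328.
Second observation: θ = 52.4°, f = 0.195.
Δf = 0.195 − 0.328 = -0.133, i.e. -13 pp.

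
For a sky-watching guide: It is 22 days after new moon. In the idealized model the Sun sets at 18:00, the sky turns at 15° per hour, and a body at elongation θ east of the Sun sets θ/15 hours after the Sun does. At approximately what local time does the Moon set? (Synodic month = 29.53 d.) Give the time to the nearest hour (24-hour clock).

12:00

Phase angle: θ = 360°·(22 d)/(29.53 d) = 268.2°.
The Moon trails the Sun by θ/15 = 268.2/15 ≈ 17.88 hours.
18:00 + 17.88 h ≈ 11:53 → 12:00 to the nearest hour.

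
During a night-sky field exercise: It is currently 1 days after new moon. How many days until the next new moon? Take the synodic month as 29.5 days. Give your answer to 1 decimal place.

One full lunation from the last new moon is 29.5 d; remaining = 29.5 − 1 = 28.500 d.

28.5 days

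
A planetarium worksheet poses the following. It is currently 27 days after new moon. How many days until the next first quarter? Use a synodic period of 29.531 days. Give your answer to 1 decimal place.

9.9 days

First quarter occurs at elongation 90°, i.e. at age 29.531 × 90/360 = 7.383 d.
Already past this cycle's first quarter; the next is at 7.383 + 29.531 = 36.914 d, so 36.914 − 27 = 9.914 days.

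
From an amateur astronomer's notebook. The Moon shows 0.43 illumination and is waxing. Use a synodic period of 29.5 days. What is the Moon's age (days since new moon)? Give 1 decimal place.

6.7 days

cos θ = 1 − 2f = 0.140, giving a principal value of 82.0°.
Waxing ⇒ before full, so θ = 82.0°.
Age = 29.5 × 82.0°/360° ≈ 6.72 days.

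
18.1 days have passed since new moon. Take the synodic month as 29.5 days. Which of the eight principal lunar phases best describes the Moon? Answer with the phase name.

waning gibbous

θ ≈ 360° × 18.1/29.5 = 221°, which falls in the waning gibbous sector.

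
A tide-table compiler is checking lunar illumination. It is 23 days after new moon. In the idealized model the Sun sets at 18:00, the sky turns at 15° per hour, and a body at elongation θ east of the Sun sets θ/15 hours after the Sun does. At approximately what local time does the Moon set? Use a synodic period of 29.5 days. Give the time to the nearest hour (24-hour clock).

13:00

Phase angle: θ = 360°·(23 d)/(29.5 d) = 280.7°.
Delay after the Sun = 280.7° / (15°/h) ≈ 18.71 h.
18:00 + 18.71 h ≈ 12:43 → 13:00 to the nearest hour.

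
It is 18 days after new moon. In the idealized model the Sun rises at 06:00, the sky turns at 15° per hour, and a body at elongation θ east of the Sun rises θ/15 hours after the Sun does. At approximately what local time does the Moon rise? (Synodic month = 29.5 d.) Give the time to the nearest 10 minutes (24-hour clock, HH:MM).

Phase angle: θ = 360°·(18 d)/(29.5 d) = 219.7°.
Delay after the Sun = 219.7° / (15°/h) ≈ 14.64 h.
06:00 + 14.644 h ≈ 20:39 → 20:40 to the nearest ten minutes.

20:40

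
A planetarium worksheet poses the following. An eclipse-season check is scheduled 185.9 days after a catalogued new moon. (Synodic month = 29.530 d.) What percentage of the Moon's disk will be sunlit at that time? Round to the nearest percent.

185.9/29.530 = 6.295 lunations, so 6 complete cycles and 8.72 d into the next.
Phase angle: θ = 360°·(8.72 d)/(29.530 d) = 106.3°.
Illuminated fraction = (1 − cos 106.3°)/2 = (1 − (-0.281))/2 ≈ 0.640, so 64%.

64%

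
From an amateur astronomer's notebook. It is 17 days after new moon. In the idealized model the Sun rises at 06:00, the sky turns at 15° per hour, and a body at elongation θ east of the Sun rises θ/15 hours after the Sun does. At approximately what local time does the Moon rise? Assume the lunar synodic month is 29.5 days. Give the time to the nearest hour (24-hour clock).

20:00

Elongation θ = 360° × 17/29.5 ≈ 207.5°.
Delay after the Sun = 207.5° / (15°/h) ≈ 13.83 h.
06:00 + 13.83 h ≈ 19:50 → 20:00 to the nearest hour.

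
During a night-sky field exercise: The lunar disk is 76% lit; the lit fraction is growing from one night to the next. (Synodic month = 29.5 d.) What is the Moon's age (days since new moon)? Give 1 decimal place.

9.9 days

Invert f = (1 − cos θ)/2 to get cos θ = 1 − 2(0.76) = -0.520, hence θ₀ = arccos -0.520 = 121.3°.
The Moon is waxing (0°–180°), so θ = 121.3° directly.
That fraction of the synodic month is 121.3/360 × 29.5 d ≈ 9.94 d.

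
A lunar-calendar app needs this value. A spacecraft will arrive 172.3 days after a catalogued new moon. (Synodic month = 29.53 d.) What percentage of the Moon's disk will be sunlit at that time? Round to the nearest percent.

25%

172.3 d spans 5 complete synodic months (5 × 29.53 = 147.65 d) plus 24.65 d.
The Moon has covered 24.65/29.53 of its cycle, so θ ≈ 360° × 24.65/29.53 = 300.5°.
cos 300.5° = 0.508, so f = (1 − 0.508)/2 = 0.246, so 25%.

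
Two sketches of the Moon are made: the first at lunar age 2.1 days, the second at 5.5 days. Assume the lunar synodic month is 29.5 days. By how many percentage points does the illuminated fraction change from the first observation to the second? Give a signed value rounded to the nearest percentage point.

θ₁ = 360° × 2.1/29.5 = 25.6°, f₁ = (1 − cos θ₁)/2 = 0.049.
θ₂ = 360° × 5.5/29.5 = 67.1°, f₂ = (1 − cos θ₂)/2 = 0.306.
Change = f₂ − f₁ = +0.256 → +26 percentage points.

+26 percentage points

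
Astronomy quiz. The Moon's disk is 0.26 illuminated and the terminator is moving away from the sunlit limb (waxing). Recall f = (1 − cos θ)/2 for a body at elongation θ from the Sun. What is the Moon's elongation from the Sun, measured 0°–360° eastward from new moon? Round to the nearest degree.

cos θ = 1 − 2f = 0.480, giving a principal value of 61.3°.
Before full moon the principal value applies: θ = 61.3°.

61°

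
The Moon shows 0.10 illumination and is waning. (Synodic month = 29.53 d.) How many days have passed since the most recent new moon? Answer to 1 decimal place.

Invert f = (1 − cos θ)/2 to get cos θ = 1 − 2(0.10) = 0.800, hence θ₀ = arccos 0.800 = 36.9°.
Since the Moon is past full (waning), take the reflex angle: θ = 360° − 36.9° = 323.1°.
At 360°/29.53 d per day, 323.1° corresponds to 26.51 days.

26.5 days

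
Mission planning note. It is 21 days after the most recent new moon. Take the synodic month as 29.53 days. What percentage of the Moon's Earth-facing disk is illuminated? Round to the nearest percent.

62%

The Moon has covered 21/29.53 of its cycle, so θ ≈ 360° × 21/29.53 = 256.0°.
Illuminated fraction = (1 − cos 256.0°)/2 = (1 − (-0.242))/2 ≈ 0.621, so 62%.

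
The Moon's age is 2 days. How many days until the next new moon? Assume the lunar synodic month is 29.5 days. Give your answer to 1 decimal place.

The next new moon completes the synodic month: 29.5 − 2 = 27.500 days.

27.5 days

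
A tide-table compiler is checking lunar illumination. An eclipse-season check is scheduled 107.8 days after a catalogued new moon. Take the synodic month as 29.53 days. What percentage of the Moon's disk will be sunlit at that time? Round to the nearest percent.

79%

Reduce mod P: 107.8 − 3×29.53 = 19.21 d into the current lunation.
The Moon has covered 19.21/29.53 of its cycle, so θ ≈ 360° × 19.21/29.53 = 234.2°.
Illuminated fraction = (1 − cos 234.2°)/2 = (1 − (-0.585))/2 ≈ 0.793, so 79%.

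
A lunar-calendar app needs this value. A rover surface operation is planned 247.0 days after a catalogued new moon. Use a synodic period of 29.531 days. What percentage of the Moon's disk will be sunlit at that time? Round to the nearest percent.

83%

247.0/29.531 = 8.364 lunations, so 8 complete cycles and 10.75 d into the next.
Phase angle: θ = 360°·(10.75 d)/(29.531 d) = 131.1°.
cos 131.1° = (-0.657), so f = (1 − (-0.657))/2 = 0.829, so 83%.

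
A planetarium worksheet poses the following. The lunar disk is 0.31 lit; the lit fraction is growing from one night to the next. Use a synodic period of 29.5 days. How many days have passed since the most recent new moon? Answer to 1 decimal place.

From f = (1 − cos θ)/2: cos θ = 1 − 2×0.31 = 0.380; arccos → 67.7°.
Before full moon the principal value applies: θ = 67.7°.
At 360°/29.5 d per day, 67.7° corresponds to 5.54 days.

5.5 days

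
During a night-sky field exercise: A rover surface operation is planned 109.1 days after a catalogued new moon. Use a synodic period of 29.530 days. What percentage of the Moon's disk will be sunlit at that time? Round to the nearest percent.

67%

109.1 d spans 3 complete synodic months (3 × 29.530 = 88.59 d) plus 20.51 d.
The Moon has covered 20.51/29.530 of its cycle, so θ ≈ 360° × 20.51/29.530 = 250.0°.
With cos θ = (-0.341), the lit fraction is (1 − (-0.341))/2 ≈ 0.671, so 67%.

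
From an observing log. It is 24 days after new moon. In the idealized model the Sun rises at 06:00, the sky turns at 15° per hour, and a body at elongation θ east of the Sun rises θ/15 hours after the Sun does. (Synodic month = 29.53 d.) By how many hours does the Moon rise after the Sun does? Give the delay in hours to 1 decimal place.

Phase angle: θ = 360°·(24 d)/(29.53 d) = 292.6°.
At 15° of sky rotation per hour, 292.6° corresponds to a 19.51 h lag.
So the Moon rises 19.51 h after the Sun.

19.5 h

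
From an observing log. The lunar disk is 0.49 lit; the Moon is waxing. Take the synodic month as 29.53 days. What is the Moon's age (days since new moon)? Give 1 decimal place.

Invert f = (1 − cos θ)/2 to get cos θ = 1 − 2(0.49) = 0.020, hence θ₀ = arccos 0.020 = 88.9°.
The Moon is waxing (0°–180°), so θ = 88.9° directly.
At 360°/29.53 d per day, 88.9° corresponds to 7.29 days.

7.3 days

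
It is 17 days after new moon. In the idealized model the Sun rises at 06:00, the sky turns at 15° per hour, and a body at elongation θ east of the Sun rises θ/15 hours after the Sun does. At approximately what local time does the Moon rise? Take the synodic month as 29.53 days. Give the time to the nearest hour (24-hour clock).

Elongation θ = 360° × 17/29.53 ≈ 207.2°.
Delay after the Sun = 207.2° / (15°/h) ≈ 13.82 h.
06:00 + 13.82 h ≈ 19:49 → 20:00 to the nearest hour.

20:00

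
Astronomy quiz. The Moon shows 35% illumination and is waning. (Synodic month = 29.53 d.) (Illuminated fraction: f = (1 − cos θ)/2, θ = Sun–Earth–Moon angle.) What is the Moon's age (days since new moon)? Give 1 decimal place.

23.6 days

Invert f = (1 − cos θ)/2 to get cos θ = 1 − 2(0.35) = 0.300, hence θ₀ = arccos 0.300 = 72.5°.
Since the Moon is past full (waning), take the reflex angle: θ = 360° − 72.5° = 287.5°.
Age = 29.53 × 287.5°/360° ≈ 23.58 days.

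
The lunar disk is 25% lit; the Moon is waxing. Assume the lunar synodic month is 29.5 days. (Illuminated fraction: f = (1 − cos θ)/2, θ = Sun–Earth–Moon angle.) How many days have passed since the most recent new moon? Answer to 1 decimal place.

4.9 days

From f = (1 − cos θ)/2: cos θ = 1 − 2×0.25 = 0.500; arccos → 60.0°.
Waxing ⇒ before full, so θ = 60.0°.
That fraction of the synodic month is 60.0/360 × 29.5 d ≈ 4.92 d.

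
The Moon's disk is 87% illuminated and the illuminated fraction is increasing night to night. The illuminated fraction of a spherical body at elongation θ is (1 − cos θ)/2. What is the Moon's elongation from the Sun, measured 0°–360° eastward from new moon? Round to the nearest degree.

From f = (1 − cos θ)/2: cos θ = 1 − 2×0.87 = -0.740; arccos → 137.7°.
Before full moon the principal value applies: θ = 137.7°.

138°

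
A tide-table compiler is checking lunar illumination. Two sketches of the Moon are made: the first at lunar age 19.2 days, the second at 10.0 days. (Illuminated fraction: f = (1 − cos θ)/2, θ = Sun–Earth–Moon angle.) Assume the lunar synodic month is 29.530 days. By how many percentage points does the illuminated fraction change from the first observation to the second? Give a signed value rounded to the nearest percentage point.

θ₁ = 360° × 19.2/29.530 = 234.1°, f₁ = (1 − cos θ₁)/2 = 0.793.
θ₂ = 360° × 10.0/29.530 = 121.9°, f₂ = (1 − cos θ₂)/2 = 0.764.
Change = f₂ − f₁ = -0.029 → -3 percentage points.

-3 percentage points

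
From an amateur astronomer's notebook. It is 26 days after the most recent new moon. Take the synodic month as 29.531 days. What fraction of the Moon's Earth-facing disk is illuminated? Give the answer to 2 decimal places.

0.13

The Moon has covered 26/29.531 of its cycle, so θ ≈ 360° × 26/29.531 = 317.0°.
With cos θ = 0.731, the lit fraction is (1 − 0.731)/2 ≈ 0.135.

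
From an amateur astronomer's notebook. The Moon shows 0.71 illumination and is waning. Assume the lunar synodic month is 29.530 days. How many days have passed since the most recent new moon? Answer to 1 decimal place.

From f = (1 − cos θ)/2: cos θ = 1 − 2×0.71 = -0.420; arccos → 114.8°.
A waning Moon lies in 180°–360°, so θ = 360° − 114.8° = 245.2°.
At 360°/29.530 d per day, 245.2° corresponds to 20.11 days.

20.1 days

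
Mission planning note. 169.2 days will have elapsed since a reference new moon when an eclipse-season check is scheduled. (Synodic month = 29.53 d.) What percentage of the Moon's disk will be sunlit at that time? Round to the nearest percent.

Reduce mod P: 169.2 − 5×29.53 = 21.55 d into the current lunation.
Elongation θ = 360° × 21.55/29.53 ≈ 262.7°.
With cos θ = (-0.127), the lit fraction is (1 − (-0.127))/2 ≈ 0.563, so 56%.

56%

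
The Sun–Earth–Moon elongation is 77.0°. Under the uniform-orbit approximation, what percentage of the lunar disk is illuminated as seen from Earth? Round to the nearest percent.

f = (1 − cos 77.0°)/2 = (1 − 0.225)/2 ≈ 0.388, i.e. 39%.

39%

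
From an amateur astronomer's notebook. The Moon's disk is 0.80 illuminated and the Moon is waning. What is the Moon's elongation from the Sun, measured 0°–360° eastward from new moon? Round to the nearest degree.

233°

Invert f = (1 − cos θ)/2 to get cos θ = 1 − 2(0.80) = -0.600, hence θ₀ = arccos -0.600 = 126.9°.
Waning ⇒ past full, so θ = 360° − 126.9° = 233.1°.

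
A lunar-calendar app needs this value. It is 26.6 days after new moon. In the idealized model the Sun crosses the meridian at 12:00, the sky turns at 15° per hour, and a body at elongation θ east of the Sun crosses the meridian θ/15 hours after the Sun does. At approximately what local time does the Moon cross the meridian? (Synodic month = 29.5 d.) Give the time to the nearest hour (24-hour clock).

10:00

Elongation θ = 360° × 26.6/29.5 ≈ 324.6°.
Delay after the Sun = 324.6° / (15°/h) ≈ 21.64 h.
12:00 + 21.64 h ≈ 09:38 → 10:00 to the nearest hour.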